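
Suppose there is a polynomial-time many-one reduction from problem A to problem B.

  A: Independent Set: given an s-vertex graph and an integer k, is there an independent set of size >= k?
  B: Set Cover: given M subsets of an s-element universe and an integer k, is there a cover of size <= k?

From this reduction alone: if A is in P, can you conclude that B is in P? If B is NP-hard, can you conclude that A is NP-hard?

A poly-time reduction A <=_p B transfers tractability DOWN (B easy => A easy) and hardness UP (A hard => B hard), not the reverse.
From A in P, the reduction alone does NOT give B in P: any problem in P trivially reduces to SAT, yet SAT is not known to be in P.
From B NP-hard, the reduction alone does NOT give A NP-hard: again, easy problems reduce to hard ones.
(Here in fact A is NP-complete and B is NP-complete.)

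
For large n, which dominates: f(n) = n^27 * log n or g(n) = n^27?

f(n) = n^27 * log n grows faster: extra log n factor -> infinity.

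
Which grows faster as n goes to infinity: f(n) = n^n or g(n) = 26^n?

f(n) = n^n grows faster: n^n / 26^n = (n/26)^n -> infinity once n > 26.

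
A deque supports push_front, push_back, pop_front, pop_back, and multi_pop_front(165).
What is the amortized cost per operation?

Assign 2 credits to each push operation. A pop uses 1 saved credit. multi_pop_front(165) uses up to 165 saved credits from previous pushes. Credits never go negative. Amortized cost is O(1).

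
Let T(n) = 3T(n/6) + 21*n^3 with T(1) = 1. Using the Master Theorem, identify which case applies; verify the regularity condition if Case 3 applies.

a=3, b=6, f(n)=21*n^3.
log_6(3) = 0.6131 < 3.
f(n) = Omega(n^(0.6131+epsilon)) for some epsilon > 0, so Case 3 is the candidate.
Regularity: a*f(n/b) = 3*21*(n/6)^3 = (3/216)*21*n^3 <= c*f(n) with c = 3/216 < 1. Satisfied.
Case 3: T(n) = Theta(n^3).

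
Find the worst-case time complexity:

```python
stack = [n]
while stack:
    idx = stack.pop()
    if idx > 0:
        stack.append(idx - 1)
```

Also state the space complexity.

Time complexity: O(n).
Space complexity: O(1).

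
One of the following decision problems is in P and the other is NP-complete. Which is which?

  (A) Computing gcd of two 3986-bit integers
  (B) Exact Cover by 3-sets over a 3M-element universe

(A) is P: the Euclidean algorithm runs in polynomial time in the bit-length.
(B) is NP-complete: one of Karp's 21 NP-complete problems.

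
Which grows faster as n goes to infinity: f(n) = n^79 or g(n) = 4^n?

g(n) = 4^n grows faster: any exponential with base > 1 dominates every polynomial.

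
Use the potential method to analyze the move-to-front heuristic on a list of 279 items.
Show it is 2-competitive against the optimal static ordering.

Let Phi = number of inversions between the MTF list and the optimal static list (0 <= Phi <= C(279,2)). Accessing an element at MTF position k and optimal position j: the move-to-front destroys all k-1 inversions in front of it that are not in front in optimal (>= k-j of them) and creates at most j-1 new ones. Amortized cost <= k + (j-1) - (k-j) = 2j - 1 <= 2 * optimal cost.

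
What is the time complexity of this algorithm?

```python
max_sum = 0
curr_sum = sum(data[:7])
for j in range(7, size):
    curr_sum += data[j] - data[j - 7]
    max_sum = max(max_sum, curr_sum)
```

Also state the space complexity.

Time complexity: O(n).
Space complexity: O(1).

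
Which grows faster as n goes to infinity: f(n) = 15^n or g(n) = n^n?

g(n) = n^n grows faster: n^n / 15^n = (n/15)^n -> infinity once n > 15.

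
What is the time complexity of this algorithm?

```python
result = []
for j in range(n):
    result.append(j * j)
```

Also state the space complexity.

Time complexity: O(n).
Space complexity: O(n).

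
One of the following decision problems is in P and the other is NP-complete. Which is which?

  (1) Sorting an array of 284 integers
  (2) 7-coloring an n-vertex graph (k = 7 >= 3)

(1) is P: merge sort runs in O(n log n).
(2) is NP-complete: graph k-coloring for k>=3 is NP-complete by reduction from 3-SAT.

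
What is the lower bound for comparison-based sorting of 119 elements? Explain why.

A comparison-based sorting algorithm corresponds to a decision tree. With 119! possible permutations, the tree has 119! leaves. The height is at least log_2(119!) = Omega(n log n) by Stirling's approximation.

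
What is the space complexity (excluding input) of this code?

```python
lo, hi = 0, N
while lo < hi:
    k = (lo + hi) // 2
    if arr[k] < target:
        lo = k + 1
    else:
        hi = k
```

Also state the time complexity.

Space complexity: O(1).
Only a constant amount of auxiliary storage is used; nothing grows with n.
Time complexity: O(log n).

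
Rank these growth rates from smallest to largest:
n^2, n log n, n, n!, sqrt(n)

Ordered by growth rate: sqrt(n) < n < n log n < n^2 < n!.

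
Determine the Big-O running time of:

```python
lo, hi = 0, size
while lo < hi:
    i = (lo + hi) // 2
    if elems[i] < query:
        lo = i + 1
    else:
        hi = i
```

Time complexity: O(log n).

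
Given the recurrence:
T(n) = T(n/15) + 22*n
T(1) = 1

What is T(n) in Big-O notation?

Geometric series: 22*n*(1 + 1/15 + 1/15^2 + ...) = O(n). T(n) = O(n).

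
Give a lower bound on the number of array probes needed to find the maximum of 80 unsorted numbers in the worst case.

Adversary: any unprobed cell could hold a value larger than everything seen so far. If fewer than 80 cells are probed, the adversary places the max in an unprobed cell. So all 80 cells must be examined; together with 80-1 comparisons this is tight.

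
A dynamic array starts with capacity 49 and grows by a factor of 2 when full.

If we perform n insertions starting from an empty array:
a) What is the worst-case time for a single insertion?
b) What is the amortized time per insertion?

(a) Worst-case single insertion: O(n) -- when the array is full at capacity c, the resize copies all c elements, and c can be Theta(n).
(b) Resizes happen at sizes 49, 98, 196, ... Total copy cost for n insertions: 49 + 98 + ... = O(n) (geometric series with ratio 1/2). Amortized cost per insertion: O(n)/n = O(1).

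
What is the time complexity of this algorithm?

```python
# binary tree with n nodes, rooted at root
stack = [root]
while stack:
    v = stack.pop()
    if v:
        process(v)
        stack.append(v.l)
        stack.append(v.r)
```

Time complexity: O(n).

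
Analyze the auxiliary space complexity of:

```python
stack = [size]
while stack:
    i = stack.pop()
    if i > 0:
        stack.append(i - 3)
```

Space complexity: O(1).
Only a constant amount of auxiliary storage is used; nothing grows with n.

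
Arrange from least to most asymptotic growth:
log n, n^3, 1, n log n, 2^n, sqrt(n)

Ordered by growth rate: 1 < log n < sqrt(n) < n log n < n^3 < 2^n.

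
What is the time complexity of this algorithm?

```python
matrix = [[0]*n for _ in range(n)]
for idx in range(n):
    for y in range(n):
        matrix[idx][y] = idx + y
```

Time complexity: O(n^2).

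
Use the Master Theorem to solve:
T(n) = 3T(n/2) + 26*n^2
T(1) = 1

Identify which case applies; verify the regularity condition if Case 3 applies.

a=3, b=2, f(n)=26*n^2.
log_2(3) = 1.585 < 2.
f(n) = Omega(n^(1.585+epsilon)) for some epsilon > 0, so Case 3 is the candidate.
Regularity: a*f(n/b) = 3*26*(n/2)^2 = (3/4)*26*n^2 <= c*f(n) with c = 3/4 < 1. Satisfied.
Case 3: T(n) = Theta(n^2).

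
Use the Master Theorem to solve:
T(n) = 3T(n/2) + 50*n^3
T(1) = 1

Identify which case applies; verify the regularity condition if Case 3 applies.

a=3, b=2, f(n)=50*n^3.
log_2(3) = 1.585 < 3.
f(n) = Omega(n^(1.585+epsilon)) for some epsilon > 0, so Case 3 is the candidate.
Regularity: a*f(n/b) = 3*50*(n/2)^3 = (3/8)*50*n^3 <= c*f(n) with c = 3/8 < 1. Satisfied.
Case 3: T(n) = Theta(n^3).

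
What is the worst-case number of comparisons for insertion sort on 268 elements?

Insertion sort on reverse-sorted input: 1 + 2 + ... + (268-1) = 35778 comparisons.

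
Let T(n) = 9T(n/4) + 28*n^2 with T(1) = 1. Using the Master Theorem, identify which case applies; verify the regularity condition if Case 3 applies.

a=9, b=4, f(n)=28*n^2.
log_4(9) = 1.585 < 2.
f(n) = Omega(n^(1.585+epsilon)) for some epsilon > 0, so Case 3 is the candidate.
Regularity: a*f(n/b) = 9*28*(n/4)^2 = (9/16)*28*n^2 <= c*f(n) with c = 9/16 < 1. Satisfied.
Case 3: T(n) = Theta(n^2).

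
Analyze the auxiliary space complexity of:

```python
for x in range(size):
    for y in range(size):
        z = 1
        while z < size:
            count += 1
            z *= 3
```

Space complexity: O(1).
Only a constant amount of auxiliary storage is used; nothing grows with n.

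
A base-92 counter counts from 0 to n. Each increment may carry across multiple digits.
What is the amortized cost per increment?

Digit at position i changes every 92^i increments. Total digit changes over n increments: n * 92/(92-1) = O(n). Amortized: O(1).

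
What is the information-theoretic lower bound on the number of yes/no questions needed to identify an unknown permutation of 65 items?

There are 65! = 8247650592082470666723170306785496252186258551345437492922123134388955774976000000000000000 permutations. Each yes/no question gives at most 1 bit, so at least ceil(log_2(8247650592082470666723170306785496252186258551345437492922123134388955774976000000000000000)) = 303 questions are needed.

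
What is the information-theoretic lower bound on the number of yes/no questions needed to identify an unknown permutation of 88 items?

There are 88! = 185482642257398439114796845645546284380220968949399346684421580986889562184028199319100141244804501828416633516851200000000000000000000 permutations. Each yes/no question gives at most 1 bit, so at least ceil(log_2(185482642257398439114796845645546284380220968949399346684421580986889562184028199319100141244804501828416633516851200000000000000000000)) = 447 questions are needed.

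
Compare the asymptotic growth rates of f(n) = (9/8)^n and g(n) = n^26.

f(n) = (9/8)^n grows faster: (9/8)^n is exponential with base 9/8 > 1, dominating every polynomial.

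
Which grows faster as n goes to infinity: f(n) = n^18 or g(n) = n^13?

f(n) = n^18 grows faster: n^18/n^13 = n^5 -> infinity.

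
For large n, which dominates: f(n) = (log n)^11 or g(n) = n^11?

g(n) = n^11 grows faster: any positive polynomial dominates any polylog.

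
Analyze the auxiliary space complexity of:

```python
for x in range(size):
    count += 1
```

Space complexity: O(1).
Only a constant amount of auxiliary storage is used; nothing grows with n.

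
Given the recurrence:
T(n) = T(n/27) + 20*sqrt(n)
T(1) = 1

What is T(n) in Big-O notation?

Each level contributes sqrt(n/27^k). Geometric series with ratio 1/sqrt(27) < 1 sums to O(sqrt(n)).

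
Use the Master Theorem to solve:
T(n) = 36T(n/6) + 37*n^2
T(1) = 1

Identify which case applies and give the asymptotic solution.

a=36, b=6, f(n)=37*n^2.
log_6(36) = 2, so n^(log_b(a)) = n^2.
f(n) = Theta(n^2), so Case 2 applies.
T(n) = Theta(n^2 log n).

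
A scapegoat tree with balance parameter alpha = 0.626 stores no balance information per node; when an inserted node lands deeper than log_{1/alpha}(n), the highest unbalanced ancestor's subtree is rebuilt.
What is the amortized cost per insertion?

Search/insert path is O(log n). A rebuild of a subtree of size s costs O(s), but with alpha = 0.626 at least Omega(s) insertions must have occurred in that subtree since its last rebuild. Charging O(1) of the rebuild to each such insertion gives O(log n) amortized.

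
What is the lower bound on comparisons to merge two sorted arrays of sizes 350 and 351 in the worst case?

Adversary: with |350 - 351| <= 1 the inputs can be fully interleaved so that every adjacent pair in the merged output comes from different arrays. Then each of the 700 adjacent pairs must be directly compared, or the algorithm cannot determine their relative order. Standard merge meets this bound.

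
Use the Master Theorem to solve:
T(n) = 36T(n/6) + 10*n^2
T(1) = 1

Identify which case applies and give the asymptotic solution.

a=36, b=6, f(n)=10*n^2.
log_6(36) = 2, so n^(log_b(a)) = n^2.
f(n) = Theta(n^2), so Case 2 applies.
T(n) = Theta(n^2 log n).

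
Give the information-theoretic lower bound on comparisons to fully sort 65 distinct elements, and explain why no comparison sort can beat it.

A comparison sort is a binary decision tree whose leaves are the 65! = 8247650592082470666723170306785496252186258551345437492922123134388955774976000000000000000 possible output permutations. A binary tree with L leaves has height >= ceil(log_2(L)). So any comparison sort needs >= ceil(log_2(65!)) = 303 comparisons in the worst case.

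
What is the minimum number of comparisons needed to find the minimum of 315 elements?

Finding the minimum requires 314 comparisons, identical reasoning to finding the maximum. Each comparison eliminates one candidate.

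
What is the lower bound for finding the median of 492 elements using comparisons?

To find the median of 492 elements, every element must be compared at least once, so the lower bound is Omega(n). The BFPRT algorithm achieves O(n), making this tight.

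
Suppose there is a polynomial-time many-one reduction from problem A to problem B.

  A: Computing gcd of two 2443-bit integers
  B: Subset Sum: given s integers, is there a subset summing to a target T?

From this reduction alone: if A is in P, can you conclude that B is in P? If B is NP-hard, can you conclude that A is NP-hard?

A poly-time reduction A <=_p B transfers tractability DOWN (B easy => A easy) and hardness UP (A hard => B hard), not the reverse.
From A in P, the reduction alone does NOT give B in P: any problem in P trivially reduces to SAT, yet SAT is not known to be in P.
From B NP-hard, the reduction alone does NOT give A NP-hard: again, easy problems reduce to hard ones.
(Here in fact A is P and B is NP-complete.)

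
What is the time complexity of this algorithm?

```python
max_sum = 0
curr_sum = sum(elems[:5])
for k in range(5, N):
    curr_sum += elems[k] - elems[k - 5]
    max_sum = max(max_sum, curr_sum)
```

Time complexity: O(n).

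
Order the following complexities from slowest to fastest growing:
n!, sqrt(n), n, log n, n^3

Ordered by growth rate: log n < sqrt(n) < n < n^3 < n!.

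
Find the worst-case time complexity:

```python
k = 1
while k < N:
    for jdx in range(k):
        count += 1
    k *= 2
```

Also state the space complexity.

Time complexity: O(n).
Space complexity: O(1).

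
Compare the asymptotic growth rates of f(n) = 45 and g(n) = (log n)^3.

g(n) = (log n)^3 grows faster: any unbounded function dominates a constant.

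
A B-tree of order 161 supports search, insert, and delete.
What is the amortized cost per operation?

B-tree of order 161 has height O(log_161 n). Each operation traverses the tree height. Splits during insert and merges during delete are O(1) each and occur at most once per level. Total cost per operation: O(log_161 n).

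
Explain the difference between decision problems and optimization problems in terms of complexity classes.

Decision problems have yes/no answers and are classified into P, NP, etc. Optimization problems seek the best solution. Every optimization problem has a corresponding decision version. If the decision version is NP-complete, the optimization version is NP-hard.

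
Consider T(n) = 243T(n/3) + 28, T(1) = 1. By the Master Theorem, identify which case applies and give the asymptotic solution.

a=243, b=3, f(n)=28.
log_3(243) = 5 > 0.
Since f(n) = O(n^0) is polynomially smaller than n^5, Case 1 applies.
T(n) = Theta(n^5).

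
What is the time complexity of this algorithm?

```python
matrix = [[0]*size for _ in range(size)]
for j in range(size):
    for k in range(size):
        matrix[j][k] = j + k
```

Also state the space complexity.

Time complexity: O(n^2).
Space complexity: O(n^2).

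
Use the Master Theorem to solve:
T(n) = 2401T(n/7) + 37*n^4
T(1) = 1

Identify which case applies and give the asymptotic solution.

a=2401, b=7, f(n)=37*n^4.
log_7(2401) = 4, so n^(log_b(a)) = n^4.
f(n) = Theta(n^4), so Case 2 applies.
T(n) = Theta(n^4 log n).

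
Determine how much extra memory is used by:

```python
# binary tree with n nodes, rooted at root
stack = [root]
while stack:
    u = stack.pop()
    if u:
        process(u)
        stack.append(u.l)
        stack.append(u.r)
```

Space complexity: O(n).
Auxiliary storage grows linearly with the input size n in the worst case.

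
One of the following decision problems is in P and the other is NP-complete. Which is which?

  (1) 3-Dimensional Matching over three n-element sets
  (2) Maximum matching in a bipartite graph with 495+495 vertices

(1) is NP-complete: one of Karp's 21 NP-complete problems.
(2) is P: Hopcroft-Karp runs in O(E sqrt(V)).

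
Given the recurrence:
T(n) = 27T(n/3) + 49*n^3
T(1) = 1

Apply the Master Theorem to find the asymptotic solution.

a=27, b=3, f(n)=49*n^3. log_3(27) = 3. Case 2: T(n) = O(n^3 log n).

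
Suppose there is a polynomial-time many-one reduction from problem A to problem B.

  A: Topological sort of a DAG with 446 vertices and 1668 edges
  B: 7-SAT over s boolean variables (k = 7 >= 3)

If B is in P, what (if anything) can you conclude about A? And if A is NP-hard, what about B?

A poly-time reduction A <=_p B means any A-instance can be transformed to a B-instance in poly time.
If B is in P: compose the reduction with B's poly-time algorithm to solve A in poly time, so A is in P.
If A is NP-hard: every NP problem reduces to A, which reduces to B; composing reductions, every NP problem reduces to B, so B is NP-hard.
(Here in fact A is P and B is NP-complete.)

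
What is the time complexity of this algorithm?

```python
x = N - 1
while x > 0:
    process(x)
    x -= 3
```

Time complexity: O(n).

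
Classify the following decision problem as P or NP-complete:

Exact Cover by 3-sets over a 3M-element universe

This problem is NP-complete: one of Karp's 21 NP-complete problems.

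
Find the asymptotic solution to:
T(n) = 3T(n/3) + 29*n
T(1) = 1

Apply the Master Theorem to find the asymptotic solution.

a=3, b=3, f(n)=29*n. log_3(3) = 1. Case 2: T(n) = O(n log n).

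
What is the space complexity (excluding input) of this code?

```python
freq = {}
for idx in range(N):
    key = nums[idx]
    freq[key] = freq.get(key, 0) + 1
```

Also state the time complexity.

Space complexity: O(n).
Auxiliary storage grows linearly with the input size n in the worst case.
Time complexity: O(n).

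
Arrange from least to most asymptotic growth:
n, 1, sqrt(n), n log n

Ordered by growth rate: 1 < sqrt(n) < n < n log n.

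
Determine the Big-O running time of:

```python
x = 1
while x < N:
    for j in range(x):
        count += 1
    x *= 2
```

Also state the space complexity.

Time complexity: O(n).
Space complexity: O(1).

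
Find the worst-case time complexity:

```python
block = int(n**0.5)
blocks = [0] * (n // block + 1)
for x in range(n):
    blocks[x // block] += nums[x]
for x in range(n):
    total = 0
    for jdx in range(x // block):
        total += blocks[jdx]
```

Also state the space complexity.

Time complexity: O(n * sqrt(n)).
Space complexity: O(sqrt(n)).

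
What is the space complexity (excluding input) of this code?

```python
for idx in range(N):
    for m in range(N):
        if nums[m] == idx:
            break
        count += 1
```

Space complexity: O(1).
Only a constant amount of auxiliary storage is used; nothing grows with n.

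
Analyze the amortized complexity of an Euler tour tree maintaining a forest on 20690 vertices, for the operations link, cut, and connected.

An Euler tour tree stores each tree's Euler tour as a balanced BST keyed by tour position. On 20690 vertices: link concatenates two tours via O(1) splits/joins of size <= 2*20690 (O(log n)); cut splits the tour at the two occurrences of the edge (O(log n)); connected compares BST roots (O(log n) to find the root). All O(log n) amortized.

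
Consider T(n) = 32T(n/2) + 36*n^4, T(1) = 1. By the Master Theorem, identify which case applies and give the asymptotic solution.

a=32, b=2, f(n)=36*n^4.
log_2(32) = 5 > 4.
Since f(n) = O(n^4) is polynomially smaller than n^5, Case 1 applies.
T(n) = Theta(n^5).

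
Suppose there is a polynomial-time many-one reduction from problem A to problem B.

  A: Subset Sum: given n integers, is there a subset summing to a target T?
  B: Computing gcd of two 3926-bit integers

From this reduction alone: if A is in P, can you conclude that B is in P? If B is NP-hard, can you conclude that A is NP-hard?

A poly-time reduction A <=_p B transfers tractability DOWN (B easy => A easy) and hardness UP (A hard => B hard), not the reverse.
From A in P, the reduction alone does NOT give B in P: any problem in P trivially reduces to SAT, yet SAT is not known to be in P.
From B NP-hard, the reduction alone does NOT give A NP-hard: again, easy problems reduce to hard ones.
(Here in fact A is NP-complete and B is in P, so no such reduction is known -- its existence would imply P = NP; the analysis concerns only what the assumed reduction would or would not let you conclude.)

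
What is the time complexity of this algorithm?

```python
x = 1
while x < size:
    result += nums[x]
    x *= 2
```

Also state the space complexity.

Time complexity: O(log n).
Space complexity: O(1).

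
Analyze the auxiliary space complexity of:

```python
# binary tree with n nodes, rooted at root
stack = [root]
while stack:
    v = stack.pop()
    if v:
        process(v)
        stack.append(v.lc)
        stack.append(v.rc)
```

Space complexity: O(n).
Auxiliary storage grows linearly with the input size n in the worst case.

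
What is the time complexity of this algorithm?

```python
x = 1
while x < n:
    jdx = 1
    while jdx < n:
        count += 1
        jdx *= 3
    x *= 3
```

Time complexity: O(log^2 n).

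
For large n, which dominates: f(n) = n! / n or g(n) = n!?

g(n) = n! grows faster: the ratio n!/(n!/n) = n -> infinity.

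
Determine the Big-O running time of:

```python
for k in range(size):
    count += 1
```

Time complexity: O(n).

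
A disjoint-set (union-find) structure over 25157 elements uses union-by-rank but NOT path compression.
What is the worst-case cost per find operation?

Union-by-rank alone keeps every tree's height <= log_2(25157) ~= 14.6. Each find traverses from a node to its root, costing O(height) = O(log n). Without path compression this bound is tight.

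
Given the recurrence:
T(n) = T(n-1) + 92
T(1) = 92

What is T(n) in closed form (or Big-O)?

Unrolling: T(n) = T(n-1) + 92 = T(n-2) + 2*92 = ... = T(1) + (n-1)*92 = 92 + (n-1)*92 = 92n.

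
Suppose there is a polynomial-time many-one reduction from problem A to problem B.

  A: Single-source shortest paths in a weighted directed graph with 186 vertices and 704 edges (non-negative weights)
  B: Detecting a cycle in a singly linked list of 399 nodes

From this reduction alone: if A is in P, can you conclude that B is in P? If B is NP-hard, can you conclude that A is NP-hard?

A poly-time reduction A <=_p B transfers tractability DOWN (B easy => A easy) and hardness UP (A hard => B hard), not the reverse.
From A in P, the reduction alone does NOT give B in P: any problem in P trivially reduces to SAT, yet SAT is not known to be in P.
From B NP-hard, the reduction alone does NOT give A NP-hard: again, easy problems reduce to hard ones.
(Here in fact A is P and B is P.)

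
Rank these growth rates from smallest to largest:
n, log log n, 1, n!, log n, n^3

Ordered by growth rate: 1 < log log n < log n < n < n^3 < n!.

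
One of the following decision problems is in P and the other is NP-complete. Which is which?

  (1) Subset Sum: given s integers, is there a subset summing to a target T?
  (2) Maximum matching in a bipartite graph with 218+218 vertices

(1) is NP-complete: one of Karp's 21 NP-complete problems.
(2) is P: Hopcroft-Karp runs in O(E sqrt(V)).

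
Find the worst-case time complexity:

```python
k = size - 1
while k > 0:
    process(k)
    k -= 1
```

Time complexity: O(n).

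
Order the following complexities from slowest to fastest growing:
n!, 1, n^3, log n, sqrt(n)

Ordered by growth rate: 1 < log n < sqrt(n) < n^3 < n!.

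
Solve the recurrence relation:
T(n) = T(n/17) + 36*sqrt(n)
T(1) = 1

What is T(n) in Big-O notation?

Each level contributes sqrt(n/17^k). Geometric series with ratio 1/sqrt(17) < 1 sums to O(sqrt(n)).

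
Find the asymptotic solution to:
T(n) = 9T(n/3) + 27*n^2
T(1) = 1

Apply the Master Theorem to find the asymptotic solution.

a=9, b=3, f(n)=27*n^2. log_3(9) = 2. Case 2: T(n) = O(n^2 log n).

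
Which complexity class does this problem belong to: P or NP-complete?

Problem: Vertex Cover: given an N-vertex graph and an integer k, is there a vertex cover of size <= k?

This problem is NP-complete: one of Karp's 21 NP-complete problems (with k part of the input; for any fixed constant k it is in P).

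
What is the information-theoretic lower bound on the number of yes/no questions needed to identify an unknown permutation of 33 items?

There are 33! = 8683317618811886495518194401280000000 permutations. Each yes/no question gives at most 1 bit, so at least ceil(log_2(8683317618811886495518194401280000000)) = 123 questions are needed.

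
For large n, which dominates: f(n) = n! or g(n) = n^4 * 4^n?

f(n) = n! grows faster: by Stirling n! ~ (n/e)^n sqrt(2*pi*n); (n/e)^n eventually dominates n^4 * 4^n.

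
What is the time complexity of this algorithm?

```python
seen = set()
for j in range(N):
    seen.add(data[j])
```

Time complexity: O(n).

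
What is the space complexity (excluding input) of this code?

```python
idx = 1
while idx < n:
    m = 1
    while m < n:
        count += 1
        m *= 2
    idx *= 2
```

Space complexity: O(1).
Only a constant amount of auxiliary storage is used; nothing grows with n.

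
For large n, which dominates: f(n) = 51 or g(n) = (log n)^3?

g(n) = (log n)^3 grows faster: any unbounded function dominates a constant.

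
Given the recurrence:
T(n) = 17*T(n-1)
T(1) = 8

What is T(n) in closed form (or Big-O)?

Each step multiplies by 17. T(n) = T(1)*17^(n-1) = 8*17^(n-1).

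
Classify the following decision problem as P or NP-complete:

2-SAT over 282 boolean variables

This problem is in P: 2-SAT is solvable in linear time via implication-graph SCCs.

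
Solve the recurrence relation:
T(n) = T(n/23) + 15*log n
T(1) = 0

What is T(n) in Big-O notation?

Each of the log_23(n) levels adds O(log n). T(n) = O(log^2 n).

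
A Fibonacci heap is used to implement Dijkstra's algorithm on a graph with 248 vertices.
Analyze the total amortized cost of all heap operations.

Dijkstra performs 248 insert, 248 extract-min, and at most E decrease-key operations. With Fibonacci heap: insert O(1) amortized, extract-min O(log n) amortized, decrease-key O(1) amortized. Total with n = 248: O(n * 1 + n * log n + E * 1) = O(n log n + E).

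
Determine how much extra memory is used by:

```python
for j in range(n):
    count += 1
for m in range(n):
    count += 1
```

Space complexity: O(1).
Only a constant amount of auxiliary storage is used; nothing grows with n.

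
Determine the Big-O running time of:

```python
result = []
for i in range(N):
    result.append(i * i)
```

Time complexity: O(n).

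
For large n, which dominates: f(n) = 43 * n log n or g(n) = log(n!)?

f(n) = 43 * n log n and g(n) = log(n!) are Theta of each other: Stirling: log(n!) = n log n - n + O(log n) = Theta(n log n); the constant 43 doesn't change the Theta class.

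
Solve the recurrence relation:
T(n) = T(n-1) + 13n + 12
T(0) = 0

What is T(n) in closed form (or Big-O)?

Dominant term in sum is 13*sum(i, i=1..n) = 13*n*(n+1)/2 = O(n^2).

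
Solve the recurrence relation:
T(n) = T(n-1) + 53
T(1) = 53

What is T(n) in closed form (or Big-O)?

Unrolling: T(n) = T(n-1) + 53 = T(n-2) + 2*53 = ... = T(1) + (n-1)*53 = 53 + (n-1)*53 = 53n.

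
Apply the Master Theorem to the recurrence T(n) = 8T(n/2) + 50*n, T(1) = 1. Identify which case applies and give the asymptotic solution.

a=8, b=2, f(n)=50*n.
log_2(8) = 3 > 1.
Since f(n) = O(n^1) is polynomially smaller than n^3, Case 1 applies.
T(n) = Theta(n^3).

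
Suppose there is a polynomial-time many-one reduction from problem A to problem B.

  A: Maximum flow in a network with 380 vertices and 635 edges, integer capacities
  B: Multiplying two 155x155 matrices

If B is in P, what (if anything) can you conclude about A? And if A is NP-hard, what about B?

A poly-time reduction A <=_p B means any A-instance can be transformed to a B-instance in poly time.
If B is in P: compose the reduction with B's poly-time algorithm to solve A in poly time, so A is in P.
If A is NP-hard: every NP problem reduces to A, which reduces to B; composing reductions, every NP problem reduces to B, so B is NP-hard.
(Here in fact A is P and B is P.)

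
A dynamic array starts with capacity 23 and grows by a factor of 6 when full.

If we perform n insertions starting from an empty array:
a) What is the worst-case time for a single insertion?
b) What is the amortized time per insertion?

(a) Worst-case single insertion: O(n) -- when the array is full at capacity c, the resize copies all c elements, and c can be Theta(n).
(b) Resizes happen at sizes 23, 138, 828, ... Total copy cost for n insertions: 23 + 138 + ... = O(n) (geometric series with ratio 1/6). Amortized cost per insertion: O(n)/n = O(1).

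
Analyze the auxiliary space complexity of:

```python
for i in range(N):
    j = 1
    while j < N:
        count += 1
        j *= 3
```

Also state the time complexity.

Space complexity: O(1).
Only a constant amount of auxiliary storage is used; nothing grows with n.
Time complexity: O(n log n).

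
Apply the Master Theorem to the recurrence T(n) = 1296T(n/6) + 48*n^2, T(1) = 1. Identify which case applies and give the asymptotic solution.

a=1296, b=6, f(n)=48*n^2.
log_6(1296) = 4 > 2.
Since f(n) = O(n^2) is polynomially smaller than n^4, Case 1 applies.
T(n) = Theta(n^4).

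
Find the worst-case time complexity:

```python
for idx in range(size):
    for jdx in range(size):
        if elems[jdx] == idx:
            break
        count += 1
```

Time complexity: O(n^2).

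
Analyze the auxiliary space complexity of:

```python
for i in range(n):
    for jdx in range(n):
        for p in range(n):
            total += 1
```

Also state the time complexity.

Space complexity: O(1).
Only a constant amount of auxiliary storage is used; nothing grows with n.
Time complexity: O(n^3).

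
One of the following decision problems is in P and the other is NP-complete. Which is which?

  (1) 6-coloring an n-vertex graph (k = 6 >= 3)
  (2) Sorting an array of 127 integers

(1) is NP-complete: graph k-coloring for k>=3 is NP-complete by reduction from 3-SAT.
(2) is P: merge sort runs in O(n log n).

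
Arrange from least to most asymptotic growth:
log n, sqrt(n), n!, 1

Ordered by growth rate: 1 < log n < sqrt(n) < n!.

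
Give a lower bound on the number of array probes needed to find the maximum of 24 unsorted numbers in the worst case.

Adversary: any unprobed cell could hold a value larger than everything seen so far. If fewer than 24 cells are probed, the adversary places the max in an unprobed cell. So all 24 cells must be examined; together with 24-1 comparisons this is tight.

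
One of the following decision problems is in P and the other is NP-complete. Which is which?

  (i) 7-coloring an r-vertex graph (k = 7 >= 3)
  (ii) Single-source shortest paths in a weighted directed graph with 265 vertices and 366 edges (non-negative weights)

(i) is NP-complete: graph k-coloring for k>=3 is NP-complete by reduction from 3-SAT.
(ii) is P: Dijkstra's algorithm runs in O((V+E) log V).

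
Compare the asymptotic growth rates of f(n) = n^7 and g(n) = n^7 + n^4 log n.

f(n) = n^7 and g(n) = n^7 + n^4 log n are Theta of each other: the lower-order n^4 log n term is o(n^7); both are Theta(n^7).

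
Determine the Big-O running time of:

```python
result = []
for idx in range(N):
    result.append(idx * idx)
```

Time complexity: O(n).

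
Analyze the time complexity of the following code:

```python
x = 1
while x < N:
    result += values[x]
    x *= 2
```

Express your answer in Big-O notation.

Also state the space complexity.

Time complexity: O(log n).
Space complexity: O(1).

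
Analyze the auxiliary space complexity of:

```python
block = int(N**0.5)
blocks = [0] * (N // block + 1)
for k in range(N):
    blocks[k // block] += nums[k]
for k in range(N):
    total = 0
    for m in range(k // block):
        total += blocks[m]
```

Space complexity: O(sqrt(n)).
Storage scales with sqrt(n).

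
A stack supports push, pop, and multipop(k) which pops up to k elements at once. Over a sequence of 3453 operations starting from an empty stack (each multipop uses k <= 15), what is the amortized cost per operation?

Each element is pushed exactly once and popped at most once (whether by pop or as part of a multipop). So the total number of individual pops over the whole sequence is at most the number of pushes, which is at most 3453. Total work <= 2 * 3453, hence O(1) amortized per operation.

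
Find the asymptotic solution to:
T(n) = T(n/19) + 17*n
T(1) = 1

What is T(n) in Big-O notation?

Geometric series: 17*n*(1 + 1/19 + 1/19^2 + ...) = O(n). T(n) = O(n).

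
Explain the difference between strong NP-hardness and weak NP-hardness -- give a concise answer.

A problem is strongly NP-hard if it remains NP-hard even when all numbers in the input are bounded by a polynomial in the input length. A weakly NP-hard problem admits a pseudopolynomial algorithm. Subset Sum is weakly NP-hard (has O(nW) DP). 3-SAT is strongly NP-hard (no numeric parameters).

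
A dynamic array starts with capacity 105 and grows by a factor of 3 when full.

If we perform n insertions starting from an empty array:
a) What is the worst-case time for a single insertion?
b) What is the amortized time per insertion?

(a) Worst-case single insertion: O(n) -- when the array is full at capacity c, the resize copies all c elements, and c can be Theta(n).
(b) Resizes happen at sizes 105, 315, 945, ... Total copy cost for n insertions: 105 + 315 + ... = O(n) (geometric series with ratio 1/3). Amortized cost per insertion: O(n)/n = O(1).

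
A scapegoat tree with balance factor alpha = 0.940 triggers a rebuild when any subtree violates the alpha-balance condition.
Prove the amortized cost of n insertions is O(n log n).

Define potential Phi = c * sum of |size(left(v)) - size(right(v))| over all nodes. An insertion at depth d costs O(d) = O(log n) and increases Phi by O(log n). When a rebuild of subtree of size s occurs, it costs O(s) but reduces Phi by Omega(s). With alpha = 0.940, between rebuilds Omega(s) insertions must occur. Amortized cost per insertion: O(log n).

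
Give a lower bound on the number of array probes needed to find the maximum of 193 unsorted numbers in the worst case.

Adversary: any unprobed cell could hold a value larger than everything seen so far. If fewer than 193 cells are probed, the adversary places the max in an unprobed cell. So all 193 cells must be examined; together with 193-1 comparisons this is tight.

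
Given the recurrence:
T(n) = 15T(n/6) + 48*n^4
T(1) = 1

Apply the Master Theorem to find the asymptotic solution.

a=15, b=6, f(n)=48*n^4. log_6(15) = 1.511 < 4. Case 3: T(n) = O(n^4).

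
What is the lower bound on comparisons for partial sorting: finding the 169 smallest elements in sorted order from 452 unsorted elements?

Finding 169 smallest of 452 in sorted order: Omega(452) to identify the 169 smallest, plus Omega(169 log 169) to sort them. Total: Omega(n + k log k).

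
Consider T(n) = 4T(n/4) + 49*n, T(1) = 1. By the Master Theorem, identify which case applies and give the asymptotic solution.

a=4, b=4, f(n)=49*n.
log_4(4) = 1, so n^(log_b(a)) = n.
f(n) = Theta(n), so Case 2 applies.
T(n) = Theta(n log n).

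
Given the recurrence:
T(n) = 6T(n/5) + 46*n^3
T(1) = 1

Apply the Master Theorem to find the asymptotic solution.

a=6, b=5, f(n)=46*n^3. log_5(6) = 1.113 < 3. Case 3: T(n) = O(n^3).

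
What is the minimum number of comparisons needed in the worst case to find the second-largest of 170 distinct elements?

Lower bound: finding the max needs 170-1 comparisons. By the adversary weight-doubling argument, the max must personally win >= ceil(log_2(170)) = 8 comparisons; the 2nd-largest is among those 8 losers, needing 8-1 more comparisons. Total >= 170-1 + 8-1 = 176. A balanced knockout tournament achieves this.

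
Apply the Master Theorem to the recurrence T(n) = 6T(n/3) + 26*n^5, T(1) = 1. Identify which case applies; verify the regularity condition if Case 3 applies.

a=6, b=3, f(n)=26*n^5.
log_3(6) = 1.631 < 5.
f(n) = Omega(n^(1.631+epsilon)) for some epsilon > 0, so Case 3 is the candidate.
Regularity: a*f(n/b) = 6*26*(n/3)^5 = (6/243)*26*n^5 <= c*f(n) with c = 6/243 < 1. Satisfied.
Case 3: T(n) = Theta(n^5).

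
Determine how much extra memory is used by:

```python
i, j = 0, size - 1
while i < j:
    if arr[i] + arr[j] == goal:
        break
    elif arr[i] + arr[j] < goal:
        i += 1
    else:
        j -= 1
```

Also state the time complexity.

Space complexity: O(1).
Only a constant amount of auxiliary storage is used; nothing grows with n.
Time complexity: O(n).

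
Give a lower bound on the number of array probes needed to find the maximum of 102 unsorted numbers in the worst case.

Adversary: any unprobed cell could hold a value larger than everything seen so far. If fewer than 102 cells are probed, the adversary places the max in an unprobed cell. So all 102 cells must be examined; together with 102-1 comparisons this is tight.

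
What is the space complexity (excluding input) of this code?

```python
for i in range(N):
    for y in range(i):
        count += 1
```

Space complexity: O(1).
Only a constant amount of auxiliary storage is used; nothing grows with n.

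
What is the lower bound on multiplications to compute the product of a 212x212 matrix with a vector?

A 212x212 matrix-vector product has 212 inner products of length 212. Output depends on all 212^2 = 44944 matrix entries. At least 44944 multiplications needed.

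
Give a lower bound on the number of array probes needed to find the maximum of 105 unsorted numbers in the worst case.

Adversary: any unprobed cell could hold a value larger than everything seen so far. If fewer than 105 cells are probed, the adversary places the max in an unprobed cell. So all 105 cells must be examined; together with 105-1 comparisons this is tight.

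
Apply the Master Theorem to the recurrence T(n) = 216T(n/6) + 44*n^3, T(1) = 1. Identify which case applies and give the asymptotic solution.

a=216, b=6, f(n)=44*n^3.
log_6(216) = 3, so n^(log_b(a)) = n^3.
f(n) = Theta(n^3), so Case 2 applies.
T(n) = Theta(n^3 log n).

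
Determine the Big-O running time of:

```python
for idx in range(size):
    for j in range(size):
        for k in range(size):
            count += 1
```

Time complexity: O(n^3).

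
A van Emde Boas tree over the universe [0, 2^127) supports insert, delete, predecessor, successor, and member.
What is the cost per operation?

vEB recursively partitions [0, 170141183460469231731687303715884105728) into sqrt(u) clusters of size sqrt(u). Each operation recurses into either one cluster or the summary, never both: T(u) = T(sqrt(u)) + O(1) => T(u) = O(log log u) = O(log 127). This is worst-case, not just amortized.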